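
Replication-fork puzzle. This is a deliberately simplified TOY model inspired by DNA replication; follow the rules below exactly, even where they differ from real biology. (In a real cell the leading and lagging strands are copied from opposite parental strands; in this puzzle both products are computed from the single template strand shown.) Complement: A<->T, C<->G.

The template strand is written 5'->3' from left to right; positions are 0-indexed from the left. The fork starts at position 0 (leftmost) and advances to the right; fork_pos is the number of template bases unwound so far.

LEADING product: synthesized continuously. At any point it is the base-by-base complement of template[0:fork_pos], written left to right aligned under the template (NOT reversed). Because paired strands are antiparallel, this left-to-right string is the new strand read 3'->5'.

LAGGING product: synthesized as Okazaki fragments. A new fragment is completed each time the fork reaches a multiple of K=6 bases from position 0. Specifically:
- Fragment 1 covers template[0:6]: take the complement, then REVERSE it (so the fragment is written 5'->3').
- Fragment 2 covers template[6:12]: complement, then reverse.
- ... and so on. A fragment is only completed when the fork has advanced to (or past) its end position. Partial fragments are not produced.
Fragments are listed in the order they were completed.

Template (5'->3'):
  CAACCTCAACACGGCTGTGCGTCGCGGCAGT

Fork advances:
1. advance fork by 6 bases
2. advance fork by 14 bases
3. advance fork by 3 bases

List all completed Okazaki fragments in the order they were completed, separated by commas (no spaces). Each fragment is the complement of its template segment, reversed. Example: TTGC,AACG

Step 1: advance 6 -> fork_pos = 0 + 6 = 6. Reached multiple(s) of 6: 6 -> fragment 1 completed (1 total).
Step 2: advance 14 -> fork_pos = 6 + 14 = 20. Reached multiple(s) of 6: 12, 18 -> fragments 2-3 completed (3 total).
Step 3: advance 3 -> fork_pos = 20 + 3 = 23. Next multiple of 6 is 24 (not reached); still 3 fragment(s).
Final fork_pos = 23, so 3 fragment(s) are complete. Build each: template segment -> complement -> reverse.
Fragment 1: template[0:6] = CAACCT -> complement GTTGGA -> reversed AGGTTG
Fragment 2: template[6:12] = CAACAC -> complement GTTGTG -> reversed GTGTTG
Fragment 3: template[12:18] = GGCTGT -> complement CCGACA -> reversed ACAGCC

Answer: AGGTTG,GTGTTG,ACAGCC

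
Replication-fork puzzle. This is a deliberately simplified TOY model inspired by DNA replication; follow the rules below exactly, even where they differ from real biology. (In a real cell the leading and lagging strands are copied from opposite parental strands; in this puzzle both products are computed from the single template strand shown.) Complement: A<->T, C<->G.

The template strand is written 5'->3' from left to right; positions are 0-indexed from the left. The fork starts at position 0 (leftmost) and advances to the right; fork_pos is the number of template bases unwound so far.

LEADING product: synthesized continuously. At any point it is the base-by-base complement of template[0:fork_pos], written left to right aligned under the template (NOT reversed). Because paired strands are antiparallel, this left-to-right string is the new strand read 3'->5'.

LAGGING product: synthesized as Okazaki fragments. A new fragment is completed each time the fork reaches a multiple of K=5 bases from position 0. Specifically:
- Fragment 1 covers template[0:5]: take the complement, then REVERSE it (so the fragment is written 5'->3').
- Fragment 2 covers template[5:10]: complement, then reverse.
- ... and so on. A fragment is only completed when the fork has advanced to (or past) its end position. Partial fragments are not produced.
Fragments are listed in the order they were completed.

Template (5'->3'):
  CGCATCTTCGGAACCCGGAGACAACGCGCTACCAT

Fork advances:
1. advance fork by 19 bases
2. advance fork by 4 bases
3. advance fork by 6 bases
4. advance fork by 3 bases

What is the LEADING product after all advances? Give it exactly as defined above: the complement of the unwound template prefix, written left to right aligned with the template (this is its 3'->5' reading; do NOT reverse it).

Step 1: advance 19 -> fork_pos = 0 + 19 = 19.
Step 2: advance 4 -> fork_pos = 19 + 4 = 23.
Step 3: advance 6 -> fork_pos = 23 + 6 = 29.
Step 4: advance 3 -> fork_pos = 29 + 3 = 32.
Unwound prefix: template[0:32] = CGCATCTTCGGAACCCGGAGACAACGCGCTAC
Complement it base by base (A<->T, C<->G), keeping left-to-right order:
  [0:5] CGCAT -> GCGTA
  [5:10] CTTCG -> GAAGC
  [10:15] GAACC -> CTTGG
  [15:20] CGGAG -> GCCTC
  [20:25] ACAAC -> TGTTG
  [25:30] GCGCT -> CGCGA
  [30:32] AC -> TG
Concatenate: GCGTAGAAGCCTTGGGCCTCTGTTGCGCGATG (length 32; written aligned with the template, i.e. 3'->5').

Answer: GCGTAGAAGCCTTGGGCCTCTGTTGCGCGATG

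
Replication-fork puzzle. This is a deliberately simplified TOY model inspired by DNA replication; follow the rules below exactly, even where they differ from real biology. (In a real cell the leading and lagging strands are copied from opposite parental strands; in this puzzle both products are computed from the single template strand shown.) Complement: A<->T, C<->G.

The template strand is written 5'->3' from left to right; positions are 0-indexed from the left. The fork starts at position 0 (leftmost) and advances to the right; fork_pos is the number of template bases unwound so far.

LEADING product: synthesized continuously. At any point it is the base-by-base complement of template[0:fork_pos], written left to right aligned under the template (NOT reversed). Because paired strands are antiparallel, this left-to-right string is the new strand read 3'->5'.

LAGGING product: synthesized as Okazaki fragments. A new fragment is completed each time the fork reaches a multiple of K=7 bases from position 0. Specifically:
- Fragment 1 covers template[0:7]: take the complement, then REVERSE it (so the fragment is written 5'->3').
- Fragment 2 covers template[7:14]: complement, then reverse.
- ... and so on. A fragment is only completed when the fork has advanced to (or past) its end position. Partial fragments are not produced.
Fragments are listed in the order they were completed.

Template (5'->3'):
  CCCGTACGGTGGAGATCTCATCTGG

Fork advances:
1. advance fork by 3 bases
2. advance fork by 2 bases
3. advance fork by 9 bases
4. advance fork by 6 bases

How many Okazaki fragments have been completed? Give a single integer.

Answer: 2

Derivation:
Step 1: advance 3 -> fork_pos = 0 + 3 = 3. Next multiple of 7 is 7 (not reached); still 0 fragment(s).
Step 2: advance 2 -> fork_pos = 3 + 2 = 5. Next multiple of 7 is 7 (not reached); still 0 fragment(s).
Step 3: advance 9 -> fork_pos = 5 + 9 = 14. Reached multiple(s) of 7: 7, 14 -> fragments 1-2 completed (2 total).
Step 4: advance 6 -> fork_pos = 14 + 6 = 20. Next multiple of 7 is 21 (not reached); still 2 fragment(s).
Check: final fork_pos = 20; the multiples of 7 that are <= 20 are 7..14 -> 20 // 7 = 2 completed fragment(s).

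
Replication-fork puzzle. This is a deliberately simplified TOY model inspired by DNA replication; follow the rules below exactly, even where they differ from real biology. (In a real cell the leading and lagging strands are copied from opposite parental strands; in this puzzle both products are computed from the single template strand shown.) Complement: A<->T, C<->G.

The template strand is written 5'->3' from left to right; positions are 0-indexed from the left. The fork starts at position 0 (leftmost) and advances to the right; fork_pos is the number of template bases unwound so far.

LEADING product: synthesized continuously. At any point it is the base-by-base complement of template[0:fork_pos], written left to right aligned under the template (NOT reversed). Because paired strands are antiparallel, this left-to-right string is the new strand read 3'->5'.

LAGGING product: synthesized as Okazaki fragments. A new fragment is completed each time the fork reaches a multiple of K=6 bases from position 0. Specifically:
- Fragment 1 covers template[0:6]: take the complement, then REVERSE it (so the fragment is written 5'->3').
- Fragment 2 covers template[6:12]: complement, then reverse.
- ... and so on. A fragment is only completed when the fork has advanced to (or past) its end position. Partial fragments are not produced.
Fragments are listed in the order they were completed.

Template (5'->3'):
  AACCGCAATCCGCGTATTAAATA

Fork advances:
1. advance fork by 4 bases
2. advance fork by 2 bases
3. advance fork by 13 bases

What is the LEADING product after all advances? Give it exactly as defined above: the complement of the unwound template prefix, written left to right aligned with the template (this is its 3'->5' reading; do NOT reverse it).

Step 1: advance 4 -> fork_pos = 0 + 4 = 4.
Step 2: advance 2 -> fork_pos = 4 + 2 = 6.
Step 3: advance 13 -> fork_pos = 6 + 13 = 19.
Unwound prefix: template[0:19] = AACCGCAATCCGCGTATTA
Complement it base by base (A<->T, C<->G), keeping left-to-right order:
  [0:5] AACCG -> TTGGC
  [5:10] CAATC -> GTTAG
  [10:15] CGCGT -> GCGCA
  [15:19] ATTA -> TAAT
Concatenate: TTGGCGTTAGGCGCATAAT (length 19; written aligned with the template, i.e. 3'->5').

Answer: TTGGCGTTAGGCGCATAAT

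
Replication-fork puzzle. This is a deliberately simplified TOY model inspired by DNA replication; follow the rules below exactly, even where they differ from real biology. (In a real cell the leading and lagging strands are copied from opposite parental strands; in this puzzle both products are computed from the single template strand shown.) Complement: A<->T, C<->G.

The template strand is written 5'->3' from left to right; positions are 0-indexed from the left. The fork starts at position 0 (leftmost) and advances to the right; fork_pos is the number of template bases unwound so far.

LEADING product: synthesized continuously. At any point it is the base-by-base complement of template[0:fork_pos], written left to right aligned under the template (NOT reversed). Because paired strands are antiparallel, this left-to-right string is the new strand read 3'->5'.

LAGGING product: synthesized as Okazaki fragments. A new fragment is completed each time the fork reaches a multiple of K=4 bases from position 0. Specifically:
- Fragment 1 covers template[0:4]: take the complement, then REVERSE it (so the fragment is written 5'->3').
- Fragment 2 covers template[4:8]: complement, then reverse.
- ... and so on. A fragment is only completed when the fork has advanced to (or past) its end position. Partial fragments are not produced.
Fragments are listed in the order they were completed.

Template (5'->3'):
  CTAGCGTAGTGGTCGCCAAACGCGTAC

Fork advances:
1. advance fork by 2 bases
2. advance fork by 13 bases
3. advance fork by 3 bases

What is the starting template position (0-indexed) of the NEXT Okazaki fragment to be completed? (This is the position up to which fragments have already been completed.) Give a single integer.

Answer: 16

Derivation:
Step 1: advance 2 -> fork_pos = 0 + 2 = 2. Next multiple of 4 is 4 (not reached); still 0 fragment(s).
Step 2: advance 13 -> fork_pos = 2 + 13 = 15. Reached multiple(s) of 4: 4, 8, 12 -> fragments 1-3 completed (3 total).
Step 3: advance 3 -> fork_pos = 15 + 3 = 18. Reached multiple(s) of 4: 16 -> fragment 4 completed (4 total).
4 fragment(s) completed, covering template[0:16] (4 x 4 = 16). The next fragment, fragment 5, covers template[16:20], so it starts at position 16.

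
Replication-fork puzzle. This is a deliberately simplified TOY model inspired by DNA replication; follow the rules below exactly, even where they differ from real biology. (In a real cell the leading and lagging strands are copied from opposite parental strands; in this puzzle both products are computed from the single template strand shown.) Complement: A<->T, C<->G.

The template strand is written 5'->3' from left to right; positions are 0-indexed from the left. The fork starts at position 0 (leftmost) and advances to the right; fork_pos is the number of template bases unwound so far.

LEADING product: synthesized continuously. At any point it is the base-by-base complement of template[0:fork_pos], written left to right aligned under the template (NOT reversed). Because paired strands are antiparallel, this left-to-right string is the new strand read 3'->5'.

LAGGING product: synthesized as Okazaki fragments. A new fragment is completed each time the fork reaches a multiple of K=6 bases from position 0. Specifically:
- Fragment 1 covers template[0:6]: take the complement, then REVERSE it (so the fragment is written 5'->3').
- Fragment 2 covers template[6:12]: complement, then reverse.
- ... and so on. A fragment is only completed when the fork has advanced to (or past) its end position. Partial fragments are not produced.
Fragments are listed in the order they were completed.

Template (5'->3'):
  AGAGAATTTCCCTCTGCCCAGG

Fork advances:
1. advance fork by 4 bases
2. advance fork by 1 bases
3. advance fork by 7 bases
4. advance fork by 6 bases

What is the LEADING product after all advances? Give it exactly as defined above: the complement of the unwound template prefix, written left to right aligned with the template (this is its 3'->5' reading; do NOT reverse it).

Step 1: advance 4 -> fork_pos = 0 + 4 = 4.
Step 2: advance 1 -> fork_pos = 4 + 1 = 5.
Step 3: advance 7 -> fork_pos = 5 + 7 = 12.
Step 4: advance 6 -> fork_pos = 12 + 6 = 18.
Unwound prefix: template[0:18] = AGAGAATTTCCCTCTGCC
Complement it base by base (A<->T, C<->G), keeping left-to-right order:
  [0:5] AGAGA -> TCTCT
  [5:10] ATTTC -> TAAAG
  [10:15] CCTCT -> GGAGA
  [15:18] GCC -> CGG
Concatenate: TCTCTTAAAGGGAGACGG (length 18; written aligned with the template, i.e. 3'->5').

Answer: TCTCTTAAAGGGAGACGG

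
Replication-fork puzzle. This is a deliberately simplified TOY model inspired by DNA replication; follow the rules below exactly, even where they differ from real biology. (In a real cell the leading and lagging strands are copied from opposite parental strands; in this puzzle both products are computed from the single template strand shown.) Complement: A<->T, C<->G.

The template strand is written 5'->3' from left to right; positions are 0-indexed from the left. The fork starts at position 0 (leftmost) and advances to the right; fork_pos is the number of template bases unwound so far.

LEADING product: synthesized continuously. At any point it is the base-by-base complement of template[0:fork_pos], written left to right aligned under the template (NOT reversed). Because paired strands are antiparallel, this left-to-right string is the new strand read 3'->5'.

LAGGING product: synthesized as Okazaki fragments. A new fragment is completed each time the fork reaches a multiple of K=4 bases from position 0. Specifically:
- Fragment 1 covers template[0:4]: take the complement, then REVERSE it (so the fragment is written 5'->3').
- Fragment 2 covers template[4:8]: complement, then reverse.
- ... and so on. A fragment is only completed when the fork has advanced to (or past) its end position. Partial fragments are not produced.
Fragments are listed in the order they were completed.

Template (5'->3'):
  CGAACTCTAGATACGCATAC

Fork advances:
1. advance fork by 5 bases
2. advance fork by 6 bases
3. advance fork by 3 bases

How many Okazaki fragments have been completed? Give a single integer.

Step 1: advance 5 -> fork_pos = 0 + 5 = 5. Reached multiple(s) of 4: 4 -> fragment 1 completed (1 total).
Step 2: advance 6 -> fork_pos = 5 + 6 = 11. Reached multiple(s) of 4: 8 -> fragment 2 completed (2 total).
Step 3: advance 3 -> fork_pos = 11 + 3 = 14. Reached multiple(s) of 4: 12 -> fragment 3 completed (3 total).
Check: final fork_pos = 14; the multiples of 4 that are <= 14 are 4..12 -> 14 // 4 = 3 completed fragment(s).

Answer: 3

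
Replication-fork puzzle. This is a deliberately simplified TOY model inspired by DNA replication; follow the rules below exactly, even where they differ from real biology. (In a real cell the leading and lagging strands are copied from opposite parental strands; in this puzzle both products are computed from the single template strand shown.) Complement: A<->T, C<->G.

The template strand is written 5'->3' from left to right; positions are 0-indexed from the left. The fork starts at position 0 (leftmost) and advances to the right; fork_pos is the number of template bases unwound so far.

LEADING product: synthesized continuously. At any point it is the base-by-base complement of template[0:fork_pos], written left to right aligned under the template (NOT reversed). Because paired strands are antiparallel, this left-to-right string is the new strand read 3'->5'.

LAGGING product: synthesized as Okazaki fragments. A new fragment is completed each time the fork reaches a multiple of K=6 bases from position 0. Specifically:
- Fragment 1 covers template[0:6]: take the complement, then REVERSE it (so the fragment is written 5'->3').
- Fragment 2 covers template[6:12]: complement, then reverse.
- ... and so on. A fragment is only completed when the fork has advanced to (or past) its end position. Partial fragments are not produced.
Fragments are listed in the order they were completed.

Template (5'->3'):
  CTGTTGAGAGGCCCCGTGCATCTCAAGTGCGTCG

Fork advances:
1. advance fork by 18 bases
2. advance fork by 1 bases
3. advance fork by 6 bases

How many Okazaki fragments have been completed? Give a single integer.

Answer: 4

Derivation:
Step 1: advance 18 -> fork_pos = 0 + 18 = 18. Reached multiple(s) of 6: 6, 12, 18 -> fragments 1-3 completed (3 total).
Step 2: advance 1 -> fork_pos = 18 + 1 = 19. Next multiple of 6 is 24 (not reached); still 3 fragment(s).
Step 3: advance 6 -> fork_pos = 19 + 6 = 25. Reached multiple(s) of 6: 24 -> fragment 4 completed (4 total).
Check: final fork_pos = 25; the multiples of 6 that are <= 25 are 6..24 -> 25 // 6 = 4 completed fragment(s).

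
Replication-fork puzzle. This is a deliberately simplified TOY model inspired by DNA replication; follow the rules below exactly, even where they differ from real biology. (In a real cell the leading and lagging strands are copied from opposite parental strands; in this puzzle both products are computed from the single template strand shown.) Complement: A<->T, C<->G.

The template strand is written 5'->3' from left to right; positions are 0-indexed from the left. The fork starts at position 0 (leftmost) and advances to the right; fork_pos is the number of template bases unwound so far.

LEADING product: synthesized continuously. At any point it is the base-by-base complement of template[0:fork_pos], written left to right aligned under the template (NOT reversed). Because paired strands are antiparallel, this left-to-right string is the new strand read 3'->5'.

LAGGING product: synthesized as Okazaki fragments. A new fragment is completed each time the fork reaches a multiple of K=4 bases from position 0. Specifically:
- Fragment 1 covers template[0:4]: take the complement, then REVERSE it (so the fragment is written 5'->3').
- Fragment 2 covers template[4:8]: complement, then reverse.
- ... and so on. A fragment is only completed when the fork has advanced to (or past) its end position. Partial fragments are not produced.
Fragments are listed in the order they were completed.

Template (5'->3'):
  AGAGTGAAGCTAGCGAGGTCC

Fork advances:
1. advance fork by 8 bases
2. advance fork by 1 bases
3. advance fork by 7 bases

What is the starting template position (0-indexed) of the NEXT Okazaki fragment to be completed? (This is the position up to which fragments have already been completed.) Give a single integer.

Step 1: advance 8 -> fork_pos = 0 + 8 = 8. Reached multiple(s) of 4: 4, 8 -> fragments 1-2 completed (2 total).
Step 2: advance 1 -> fork_pos = 8 + 1 = 9. Next multiple of 4 is 12 (not reached); still 2 fragment(s).
Step 3: advance 7 -> fork_pos = 9 + 7 = 16. Reached multiple(s) of 4: 12, 16 -> fragments 3-4 completed (4 total).
4 fragment(s) completed, covering template[0:16] (4 x 4 = 16). The next fragment, fragment 5, covers template[16:20], so it starts at position 16.

Answer: 16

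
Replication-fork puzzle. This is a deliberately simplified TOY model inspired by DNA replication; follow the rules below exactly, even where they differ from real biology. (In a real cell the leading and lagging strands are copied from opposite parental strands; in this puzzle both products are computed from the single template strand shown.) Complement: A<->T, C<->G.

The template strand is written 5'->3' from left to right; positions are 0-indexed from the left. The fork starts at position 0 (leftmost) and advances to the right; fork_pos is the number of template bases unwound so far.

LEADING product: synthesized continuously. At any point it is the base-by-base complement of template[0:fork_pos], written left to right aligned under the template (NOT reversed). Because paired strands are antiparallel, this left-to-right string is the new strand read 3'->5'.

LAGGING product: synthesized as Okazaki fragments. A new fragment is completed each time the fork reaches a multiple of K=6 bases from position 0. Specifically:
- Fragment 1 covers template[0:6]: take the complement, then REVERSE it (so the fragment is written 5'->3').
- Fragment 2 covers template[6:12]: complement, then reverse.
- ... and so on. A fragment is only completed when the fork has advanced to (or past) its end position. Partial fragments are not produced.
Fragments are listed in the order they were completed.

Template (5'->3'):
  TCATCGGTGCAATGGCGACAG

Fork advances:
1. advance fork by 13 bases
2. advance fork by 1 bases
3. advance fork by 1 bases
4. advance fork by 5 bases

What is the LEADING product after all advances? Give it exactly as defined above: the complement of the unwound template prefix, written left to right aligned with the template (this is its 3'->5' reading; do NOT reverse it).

Answer: AGTAGCCACGTTACCGCTGT

Derivation:
Step 1: advance 13 -> fork_pos = 0 + 13 = 13.
Step 2: advance 1 -> fork_pos = 13 + 1 = 14.
Step 3: advance 1 -> fork_pos = 14 + 1 = 15.
Step 4: advance 5 -> fork_pos = 15 + 5 = 20.
Unwound prefix: template[0:20] = TCATCGGTGCAATGGCGACA
Complement it base by base (A<->T, C<->G), keeping left-to-right order:
  [0:5] TCATC -> AGTAG
  [5:10] GGTGC -> CCACG
  [10:15] AATGG -> TTACC
  [15:20] CGACA -> GCTGT
Concatenate: AGTAGCCACGTTACCGCTGT (length 20; written aligned with the template, i.e. 3'->5').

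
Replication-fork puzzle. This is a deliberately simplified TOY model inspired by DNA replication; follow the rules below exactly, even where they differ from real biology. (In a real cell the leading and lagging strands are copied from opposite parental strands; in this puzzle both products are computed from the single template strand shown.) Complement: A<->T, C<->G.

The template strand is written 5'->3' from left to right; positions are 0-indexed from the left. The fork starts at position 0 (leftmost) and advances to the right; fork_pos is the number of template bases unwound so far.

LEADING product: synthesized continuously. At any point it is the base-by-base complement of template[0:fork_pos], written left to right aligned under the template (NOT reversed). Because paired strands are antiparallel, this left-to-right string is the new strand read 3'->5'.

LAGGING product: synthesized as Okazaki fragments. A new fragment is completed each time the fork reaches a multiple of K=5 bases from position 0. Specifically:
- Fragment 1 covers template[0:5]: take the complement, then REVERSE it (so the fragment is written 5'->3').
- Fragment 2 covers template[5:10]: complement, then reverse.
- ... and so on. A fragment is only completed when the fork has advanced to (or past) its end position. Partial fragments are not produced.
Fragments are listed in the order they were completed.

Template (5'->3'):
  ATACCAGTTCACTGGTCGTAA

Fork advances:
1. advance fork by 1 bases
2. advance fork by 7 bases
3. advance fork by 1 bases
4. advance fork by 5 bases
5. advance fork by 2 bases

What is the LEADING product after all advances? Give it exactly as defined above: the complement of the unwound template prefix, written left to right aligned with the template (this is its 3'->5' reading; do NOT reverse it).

Step 1: advance 1 -> fork_pos = 0 + 1 = 1.
Step 2: advance 7 -> fork_pos = 1 + 7 = 8.
Step 3: advance 1 -> fork_pos = 8 + 1 = 9.
Step 4: advance 5 -> fork_pos = 9 + 5 = 14.
Step 5: advance 2 -> fork_pos = 14 + 2 = 16.
Unwound prefix: template[0:16] = ATACCAGTTCACTGGT
Complement it base by base (A<->T, C<->G), keeping left-to-right order:
  [0:5] ATACC -> TATGG
  [5:10] AGTTC -> TCAAG
  [10:15] ACTGG -> TGACC
  [15:16] T -> A
Concatenate: TATGGTCAAGTGACCA (length 16; written aligned with the template, i.e. 3'->5').

Answer: TATGGTCAAGTGACCA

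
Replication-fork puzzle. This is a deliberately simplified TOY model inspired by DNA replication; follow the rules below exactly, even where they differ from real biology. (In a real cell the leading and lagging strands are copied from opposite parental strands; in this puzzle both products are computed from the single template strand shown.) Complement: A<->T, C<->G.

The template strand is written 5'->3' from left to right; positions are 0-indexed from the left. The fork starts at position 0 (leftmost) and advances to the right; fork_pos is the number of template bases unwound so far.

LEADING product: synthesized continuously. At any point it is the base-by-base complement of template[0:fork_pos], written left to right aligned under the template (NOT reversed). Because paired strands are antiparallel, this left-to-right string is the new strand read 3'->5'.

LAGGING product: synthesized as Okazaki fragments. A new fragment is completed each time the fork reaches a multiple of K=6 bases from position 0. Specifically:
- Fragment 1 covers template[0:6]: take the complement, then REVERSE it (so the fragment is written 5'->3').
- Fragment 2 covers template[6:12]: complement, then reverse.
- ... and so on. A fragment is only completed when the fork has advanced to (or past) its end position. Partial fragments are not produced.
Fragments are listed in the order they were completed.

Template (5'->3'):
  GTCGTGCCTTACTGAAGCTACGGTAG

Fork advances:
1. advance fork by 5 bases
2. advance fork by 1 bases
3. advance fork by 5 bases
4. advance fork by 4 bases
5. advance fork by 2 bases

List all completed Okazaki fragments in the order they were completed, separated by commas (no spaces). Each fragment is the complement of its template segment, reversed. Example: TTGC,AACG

Step 1: advance 5 -> fork_pos = 0 + 5 = 5. Next multiple of 6 is 6 (not reached); still 0 fragment(s).
Step 2: advance 1 -> fork_pos = 5 + 1 = 6. Reached multiple(s) of 6: 6 -> fragment 1 completed (1 total).
Step 3: advance 5 -> fork_pos = 6 + 5 = 11. Next multiple of 6 is 12 (not reached); still 1 fragment(s).
Step 4: advance 4 -> fork_pos = 11 + 4 = 15. Reached multiple(s) of 6: 12 -> fragment 2 completed (2 total).
Step 5: advance 2 -> fork_pos = 15 + 2 = 17. Next multiple of 6 is 18 (not reached); still 2 fragment(s).
Final fork_pos = 17, so 2 fragment(s) are complete. Build each: template segment -> complement -> reverse.
Fragment 1: template[0:6] = GTCGTG -> complement CAGCAC -> reversed CACGAC
Fragment 2: template[6:12] = CCTTAC -> complement GGAATG -> reversed GTAAGG

Answer: CACGAC,GTAAGG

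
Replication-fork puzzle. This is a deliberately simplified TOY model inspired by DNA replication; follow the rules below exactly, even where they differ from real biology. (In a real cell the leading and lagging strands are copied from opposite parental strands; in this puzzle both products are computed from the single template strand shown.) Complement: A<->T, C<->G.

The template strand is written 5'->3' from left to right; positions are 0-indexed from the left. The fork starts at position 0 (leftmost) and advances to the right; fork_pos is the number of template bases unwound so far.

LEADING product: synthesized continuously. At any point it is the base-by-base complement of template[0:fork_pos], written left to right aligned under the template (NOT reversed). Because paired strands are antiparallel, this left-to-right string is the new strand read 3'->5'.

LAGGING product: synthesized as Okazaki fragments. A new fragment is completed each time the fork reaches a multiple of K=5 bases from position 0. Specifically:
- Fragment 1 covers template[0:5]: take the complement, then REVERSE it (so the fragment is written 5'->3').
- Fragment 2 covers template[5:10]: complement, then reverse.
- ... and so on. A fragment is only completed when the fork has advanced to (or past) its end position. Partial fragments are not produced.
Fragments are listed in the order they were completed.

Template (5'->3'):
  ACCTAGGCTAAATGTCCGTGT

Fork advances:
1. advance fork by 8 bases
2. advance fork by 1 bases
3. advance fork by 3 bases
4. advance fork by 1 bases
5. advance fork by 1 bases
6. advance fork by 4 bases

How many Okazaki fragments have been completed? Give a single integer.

Step 1: advance 8 -> fork_pos = 0 + 8 = 8. Reached multiple(s) of 5: 5 -> fragment 1 completed (1 total).
Step 2: advance 1 -> fork_pos = 8 + 1 = 9. Next multiple of 5 is 10 (not reached); still 1 fragment(s).
Step 3: advance 3 -> fork_pos = 9 + 3 = 12. Reached multiple(s) of 5: 10 -> fragment 2 completed (2 total).
Step 4: advance 1 -> fork_pos = 12 + 1 = 13. Next multiple of 5 is 15 (not reached); still 2 fragment(s).
Step 5: advance 1 -> fork_pos = 13 + 1 = 14. Next multiple of 5 is 15 (not reached); still 2 fragment(s).
Step 6: advance 4 -> fork_pos = 14 + 4 = 18. Reached multiple(s) of 5: 15 -> fragment 3 completed (3 total).
Check: final fork_pos = 18; the multiples of 5 that are <= 18 are 5..15 -> 18 // 5 = 3 completed fragment(s).

Answer: 3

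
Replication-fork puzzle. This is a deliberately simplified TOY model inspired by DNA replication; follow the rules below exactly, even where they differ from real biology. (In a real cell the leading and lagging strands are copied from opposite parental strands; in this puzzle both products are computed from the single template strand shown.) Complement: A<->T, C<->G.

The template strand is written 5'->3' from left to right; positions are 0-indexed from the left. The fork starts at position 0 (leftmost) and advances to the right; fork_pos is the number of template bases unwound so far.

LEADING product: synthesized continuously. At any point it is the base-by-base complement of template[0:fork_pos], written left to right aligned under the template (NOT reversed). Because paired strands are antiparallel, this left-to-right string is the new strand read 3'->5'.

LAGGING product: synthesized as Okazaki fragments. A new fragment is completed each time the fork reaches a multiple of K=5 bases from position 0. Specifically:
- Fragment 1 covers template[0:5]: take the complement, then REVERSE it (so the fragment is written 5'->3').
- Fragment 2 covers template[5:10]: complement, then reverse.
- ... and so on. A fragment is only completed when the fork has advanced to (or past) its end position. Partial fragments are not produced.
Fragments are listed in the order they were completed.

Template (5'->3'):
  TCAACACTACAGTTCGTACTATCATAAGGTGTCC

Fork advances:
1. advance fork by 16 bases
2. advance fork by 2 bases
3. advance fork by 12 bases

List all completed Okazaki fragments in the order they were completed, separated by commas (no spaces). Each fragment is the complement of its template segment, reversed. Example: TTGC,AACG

Step 1: advance 16 -> fork_pos = 0 + 16 = 16. Reached multiple(s) of 5: 5, 10, 15 -> fragments 1-3 completed (3 total).
Step 2: advance 2 -> fork_pos = 16 + 2 = 18. Next multiple of 5 is 20 (not reached); still 3 fragment(s).
Step 3: advance 12 -> fork_pos = 18 + 12 = 30. Reached multiple(s) of 5: 20, 25, 30 -> fragments 4-6 completed (6 total).
Final fork_pos = 30, so 6 fragment(s) are complete. Build each: template segment -> complement -> reverse.
Fragment 1: template[0:5] = TCAAC -> complement AGTTG -> reversed GTTGA
Fragment 2: template[5:10] = ACTAC -> complement TGATG -> reversed GTAGT
Fragment 3: template[10:15] = AGTTC -> complement TCAAG -> reversed GAACT
Fragment 4: template[15:20] = GTACT -> complement CATGA -> reversed AGTAC
Fragment 5: template[20:25] = ATCAT -> complement TAGTA -> reversed ATGAT
Fragment 6: template[25:30] = AAGGT -> complement TTCCA -> reversed ACCTT

Answer: GTTGA,GTAGT,GAACT,AGTAC,ATGAT,ACCTT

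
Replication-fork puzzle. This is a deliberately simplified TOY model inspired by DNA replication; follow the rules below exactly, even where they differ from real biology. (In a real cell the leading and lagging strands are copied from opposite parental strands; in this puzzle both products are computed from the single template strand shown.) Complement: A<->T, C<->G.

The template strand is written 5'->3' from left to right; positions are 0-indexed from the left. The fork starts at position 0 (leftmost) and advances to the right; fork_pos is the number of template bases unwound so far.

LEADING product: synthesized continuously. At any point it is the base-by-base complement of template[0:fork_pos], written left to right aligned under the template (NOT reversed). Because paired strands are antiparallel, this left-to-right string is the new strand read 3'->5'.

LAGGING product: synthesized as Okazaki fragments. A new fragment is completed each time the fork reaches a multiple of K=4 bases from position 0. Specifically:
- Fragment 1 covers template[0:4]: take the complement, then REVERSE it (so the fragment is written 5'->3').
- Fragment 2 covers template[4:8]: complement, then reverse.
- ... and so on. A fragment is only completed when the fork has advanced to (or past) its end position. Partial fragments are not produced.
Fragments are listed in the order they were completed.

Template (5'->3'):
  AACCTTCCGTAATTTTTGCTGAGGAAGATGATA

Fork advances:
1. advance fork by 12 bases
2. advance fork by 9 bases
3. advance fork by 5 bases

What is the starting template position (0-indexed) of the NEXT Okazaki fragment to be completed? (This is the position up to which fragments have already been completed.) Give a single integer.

Answer: 24

Derivation:
Step 1: advance 12 -> fork_pos = 0 + 12 = 12. Reached multiple(s) of 4: 4, 8, 12 -> fragments 1-3 completed (3 total).
Step 2: advance 9 -> fork_pos = 12 + 9 = 21. Reached multiple(s) of 4: 16, 20 -> fragments 4-5 completed (5 total).
Step 3: advance 5 -> fork_pos = 21 + 5 = 26. Reached multiple(s) of 4: 24 -> fragment 6 completed (6 total).
6 fragment(s) completed, covering template[0:24] (6 x 4 = 24). The next fragment, fragment 7, covers template[24:28], so it starts at position 24.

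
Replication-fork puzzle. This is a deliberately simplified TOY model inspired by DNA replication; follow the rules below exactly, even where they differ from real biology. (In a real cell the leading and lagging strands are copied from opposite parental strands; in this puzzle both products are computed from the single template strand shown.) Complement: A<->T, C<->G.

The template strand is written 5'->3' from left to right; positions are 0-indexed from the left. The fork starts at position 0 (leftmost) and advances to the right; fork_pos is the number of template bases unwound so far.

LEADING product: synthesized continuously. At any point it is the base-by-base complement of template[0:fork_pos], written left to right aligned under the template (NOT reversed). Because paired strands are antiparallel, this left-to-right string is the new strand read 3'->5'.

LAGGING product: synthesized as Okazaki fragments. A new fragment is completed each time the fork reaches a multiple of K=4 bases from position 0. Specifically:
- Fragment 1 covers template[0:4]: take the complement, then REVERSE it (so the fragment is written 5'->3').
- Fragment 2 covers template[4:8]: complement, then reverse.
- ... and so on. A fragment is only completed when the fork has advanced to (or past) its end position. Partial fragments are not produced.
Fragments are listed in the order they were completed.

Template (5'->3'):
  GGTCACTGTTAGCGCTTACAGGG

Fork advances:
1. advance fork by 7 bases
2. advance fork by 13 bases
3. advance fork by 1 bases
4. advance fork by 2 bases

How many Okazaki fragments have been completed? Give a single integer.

Step 1: advance 7 -> fork_pos = 0 + 7 = 7. Reached multiple(s) of 4: 4 -> fragment 1 completed (1 total).
Step 2: advance 13 -> fork_pos = 7 + 13 = 20. Reached multiple(s) of 4: 8, 12, 16, 20 -> fragments 2-5 completed (5 total).
Step 3: advance 1 -> fork_pos = 20 + 1 = 21. Next multiple of 4 is 24 (not reached); still 5 fragment(s).
Step 4: advance 2 -> fork_pos = 21 + 2 = 23. Next multiple of 4 is 24 (not reached); still 5 fragment(s).
Check: final fork_pos = 23; the multiples of 4 that are <= 23 are 4..20 -> 23 // 4 = 5 completed fragment(s).

Answer: 5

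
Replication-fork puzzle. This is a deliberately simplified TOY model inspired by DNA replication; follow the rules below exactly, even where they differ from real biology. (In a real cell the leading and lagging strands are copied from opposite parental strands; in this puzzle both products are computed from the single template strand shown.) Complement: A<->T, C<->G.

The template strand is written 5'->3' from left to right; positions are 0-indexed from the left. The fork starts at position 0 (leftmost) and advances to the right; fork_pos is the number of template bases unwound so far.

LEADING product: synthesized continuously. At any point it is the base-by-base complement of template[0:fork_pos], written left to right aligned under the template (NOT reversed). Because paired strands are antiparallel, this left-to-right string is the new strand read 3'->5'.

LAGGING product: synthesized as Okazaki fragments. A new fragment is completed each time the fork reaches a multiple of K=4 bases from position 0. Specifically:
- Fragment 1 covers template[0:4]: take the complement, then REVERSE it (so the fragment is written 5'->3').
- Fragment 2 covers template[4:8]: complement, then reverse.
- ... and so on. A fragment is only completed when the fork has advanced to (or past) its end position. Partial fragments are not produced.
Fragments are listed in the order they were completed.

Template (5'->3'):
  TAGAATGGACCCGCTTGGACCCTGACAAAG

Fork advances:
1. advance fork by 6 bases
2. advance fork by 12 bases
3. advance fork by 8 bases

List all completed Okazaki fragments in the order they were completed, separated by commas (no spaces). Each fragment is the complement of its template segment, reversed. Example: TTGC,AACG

Step 1: advance 6 -> fork_pos = 0 + 6 = 6. Reached multiple(s) of 4: 4 -> fragment 1 completed (1 total).
Step 2: advance 12 -> fork_pos = 6 + 12 = 18. Reached multiple(s) of 4: 8, 12, 16 -> fragments 2-4 completed (4 total).
Step 3: advance 8 -> fork_pos = 18 + 8 = 26. Reached multiple(s) of 4: 20, 24 -> fragments 5-6 completed (6 total).
Final fork_pos = 26, so 6 fragment(s) are complete. Build each: template segment -> complement -> reverse.
Fragment 1: template[0:4] = TAGA -> complement ATCT -> reversed TCTA
Fragment 2: template[4:8] = ATGG -> complement TACC -> reversed CCAT
Fragment 3: template[8:12] = ACCC -> complement TGGG -> reversed GGGT
Fragment 4: template[12:16] = GCTT -> complement CGAA -> reversed AAGC
Fragment 5: template[16:20] = GGAC -> complement CCTG -> reversed GTCC
Fragment 6: template[20:24] = CCTG -> complement GGAC -> reversed CAGG

Answer: TCTA,CCAT,GGGT,AAGC,GTCC,CAGG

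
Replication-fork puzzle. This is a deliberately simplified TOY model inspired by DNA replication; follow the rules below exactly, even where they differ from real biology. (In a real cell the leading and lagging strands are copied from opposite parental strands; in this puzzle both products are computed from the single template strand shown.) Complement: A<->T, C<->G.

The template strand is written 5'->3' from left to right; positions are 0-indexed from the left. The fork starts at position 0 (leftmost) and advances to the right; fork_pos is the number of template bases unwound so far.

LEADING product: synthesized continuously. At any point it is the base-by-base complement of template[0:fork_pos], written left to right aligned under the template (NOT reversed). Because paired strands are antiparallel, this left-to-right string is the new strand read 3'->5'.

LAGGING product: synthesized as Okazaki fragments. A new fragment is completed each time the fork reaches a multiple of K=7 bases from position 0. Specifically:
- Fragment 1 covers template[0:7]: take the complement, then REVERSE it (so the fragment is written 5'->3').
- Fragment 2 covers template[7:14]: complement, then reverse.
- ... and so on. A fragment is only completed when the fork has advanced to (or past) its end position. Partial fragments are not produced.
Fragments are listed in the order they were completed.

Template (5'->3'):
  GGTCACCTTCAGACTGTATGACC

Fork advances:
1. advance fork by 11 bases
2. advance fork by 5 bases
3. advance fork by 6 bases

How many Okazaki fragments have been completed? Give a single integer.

Answer: 3

Derivation:
Step 1: advance 11 -> fork_pos = 0 + 11 = 11. Reached multiple(s) of 7: 7 -> fragment 1 completed (1 total).
Step 2: advance 5 -> fork_pos = 11 + 5 = 16. Reached multiple(s) of 7: 14 -> fragment 2 completed (2 total).
Step 3: advance 6 -> fork_pos = 16 + 6 = 22. Reached multiple(s) of 7: 21 -> fragment 3 completed (3 total).
Check: final fork_pos = 22; the multiples of 7 that are <= 22 are 7..21 -> 22 // 7 = 3 completed fragment(s).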